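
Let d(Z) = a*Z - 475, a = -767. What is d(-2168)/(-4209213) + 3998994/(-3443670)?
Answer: -1253183839444/805285585095 ≈ -1.5562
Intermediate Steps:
d(Z) = -475 - 767*Z (d(Z) = -767*Z - 475 = -475 - 767*Z)
d(-2168)/(-4209213) + 3998994/(-3443670) = (-475 - 767*(-2168))/(-4209213) + 3998994/(-3443670) = (-475 + 1662856)*(-1/4209213) + 3998994*(-1/3443670) = 1662381*(-1/4209213) - 666499/573945 = -554127/1403071 - 666499/573945 = -1253183839444/805285585095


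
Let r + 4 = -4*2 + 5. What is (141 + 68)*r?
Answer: -1463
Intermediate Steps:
r = -7 (r = -4 + (-4*2 + 5) = -4 + (-8 + 5) = -4 - 3 = -7)
(141 + 68)*r = (141 + 68)*(-7) = 209*(-7) = -1463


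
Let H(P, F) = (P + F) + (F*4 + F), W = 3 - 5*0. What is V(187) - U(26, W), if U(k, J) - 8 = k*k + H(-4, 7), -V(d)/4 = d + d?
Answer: -2218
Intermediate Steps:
W = 3 (W = 3 + 0 = 3)
V(d) = -8*d (V(d) = -4*(d + d) = -8*d)
H(P, F) = P + 6*F (H(P, F) = (F + P) + (4*F + F) = (F + P) + 5*F = P + 6*F)
U(k, J) = 46 + k² (U(k, J) = 8 + (k*k + (-4 + 6*7)) = 8 + (k² + (-4 + 42)) = 8 + (k² + 38) = 8 + (38 + k²) = 46 + k²)
V(187) - U(26, W) = -8*187 - (46 + 26²) = -1496 - (46 + 676) = -1496 - 1*722 = -1496 - 722 = -2218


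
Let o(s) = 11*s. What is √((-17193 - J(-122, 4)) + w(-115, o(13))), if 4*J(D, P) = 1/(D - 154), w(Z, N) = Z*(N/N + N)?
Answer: I*√2571168459/276 ≈ 183.72*I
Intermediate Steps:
w(Z, N) = Z*(1 + N)
J(D, P) = 1/(4*(-154 + D)) (J(D, P) = 1/(4*(D - 154)) = 1/(4*(-154 + D)))
√((-17193 - J(-122, 4)) + w(-115, o(13))) = √((-17193 - 1/(4*(-154 - 122))) - 115*(1 + 11*13)) = √((-17193 - 1/(4*(-276))) - 115*(1 + 143)) = √((-17193 - (-1)/(4*276)) - 115*144) = √((-17193 - 1*(-1/1104)) - 16560) = √((-17193 + 1/1104) - 16560) = √(-18981071/1104 - 16560) = √(-37263311/1104) = I*√2571168459/276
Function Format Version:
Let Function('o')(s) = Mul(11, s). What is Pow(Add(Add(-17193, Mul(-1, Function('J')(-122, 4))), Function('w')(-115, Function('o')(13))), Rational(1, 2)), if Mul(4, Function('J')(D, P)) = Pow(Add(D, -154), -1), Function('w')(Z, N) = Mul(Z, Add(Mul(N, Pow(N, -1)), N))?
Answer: Mul(Rational(1, 276), I, Pow(2571168459, Rational(1, 2))) ≈ Mul(183.72, I)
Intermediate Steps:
Function('w')(Z, N) = Mul(Z, Add(1, N))
Function('J')(D, P) = Mul(Rational(1, 4), Pow(Add(-154, D), -1)) (Function('J')(D, P) = Mul(Rational(1, 4), Pow(Add(D, -154), -1)) = Mul(Rational(1, 4), Pow(Add(-154, D), -1)))
Pow(Add(Add(-17193, Mul(-1, Function('J')(-122, 4))), Function('w')(-115, Function('o')(13))), Rational(1, 2)) = Pow(Add(Add(-17193, Mul(-1, Mul(Rational(1, 4), Pow(Add(-154, -122), -1)))), Mul(-115, Add(1, Mul(11, 13)))), Rational(1, 2)) = Pow(Add(Add(-17193, Mul(-1, Mul(Rational(1, 4), Pow(-276, -1)))), Mul(-115, Add(1, 143))), Rational(1, 2)) = Pow(Add(Add(-17193, Mul(-1, Mul(Rational(1, 4), Rational(-1, 276)))), Mul(-115, 144)), Rational(1, 2)) = Pow(Add(Add(-17193, Mul(-1, Rational(-1, 1104))), -16560), Rational(1, 2)) = Pow(Add(Add(-17193, Rational(1, 1104)), -16560), Rational(1, 2)) = Pow(Add(Rational(-18981071, 1104), -16560), Rational(1, 2)) = Pow(Rational(-37263311, 1104), Rational(1, 2)) = Mul(Rational(1, 276), I, Pow(2571168459, Rational(1, 2)))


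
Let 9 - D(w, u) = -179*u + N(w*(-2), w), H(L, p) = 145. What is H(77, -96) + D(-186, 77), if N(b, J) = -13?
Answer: 13950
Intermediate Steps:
D(w, u) = 22 + 179*u (D(w, u) = 9 - (-179*u - 13) = 9 - (-13 - 179*u) = 9 + (13 + 179*u) = 22 + 179*u)
H(77, -96) + D(-186, 77) = 145 + (22 + 179*77) = 145 + (22 + 13783) = 145 + 13805 = 13950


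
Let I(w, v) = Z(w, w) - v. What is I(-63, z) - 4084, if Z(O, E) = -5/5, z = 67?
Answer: -4152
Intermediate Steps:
Z(O, E) = -1 (Z(O, E) = -5*⅕ = -1)
I(w, v) = -1 - v
I(-63, z) - 4084 = (-1 - 1*67) - 4084 = (-1 - 67) - 4084 = -68 - 4084 = -4152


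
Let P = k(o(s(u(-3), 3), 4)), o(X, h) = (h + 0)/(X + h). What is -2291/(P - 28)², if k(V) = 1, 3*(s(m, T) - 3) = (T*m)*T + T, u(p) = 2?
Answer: -2291/729 ≈ -3.1427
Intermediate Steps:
s(m, T) = 3 + T/3 + m*T²/3 (s(m, T) = 3 + ((T*m)*T + T)/3 = 3 + (m*T² + T)/3 = 3 + (T + m*T²)/3 = 3 + (T/3 + m*T²/3) = 3 + T/3 + m*T²/3)
o(X, h) = h/(X + h)
P = 1
-2291/(P - 28)² = -2291/(1 - 28)² = -2291/((-27)²) = -2291/729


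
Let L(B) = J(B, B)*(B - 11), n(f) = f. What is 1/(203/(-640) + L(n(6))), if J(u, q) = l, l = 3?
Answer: -640/9803 ≈ -0.065286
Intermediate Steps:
J(u, q) = 3
L(B) = -33 + 3*B (L(B) = 3*(B - 11) = 3*(-11 + B) = -33 + 3*B)
1/(203/(-640) + L(n(6))) = 1/(203/(-640) + (-33 + 3*6)) = 1/(203*(-1/640) + (-33 + 18)) = 1/(-203/640 - 15) = 1/(-9803/640) = -640/9803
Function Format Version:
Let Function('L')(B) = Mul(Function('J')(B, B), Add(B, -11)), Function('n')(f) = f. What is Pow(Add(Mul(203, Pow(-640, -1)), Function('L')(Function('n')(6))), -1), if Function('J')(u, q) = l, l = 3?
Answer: Rational(-640, 9803) ≈ -0.065286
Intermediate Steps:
Function('J')(u, q) = 3
Function('L')(B) = Add(-33, Mul(3, B)) (Function('L')(B) = Mul(3, Add(B, -11)) = Mul(3, Add(-11, B)) = Add(-33, Mul(3, B)))
Pow(Add(Mul(203, Pow(-640, -1)), Function('L')(Function('n')(6))), -1) = Pow(Add(Mul(203, Pow(-640, -1)), Add(-33, Mul(3, 6))), -1) = Pow(Add(Mul(203, Rational(-1, 640)), Add(-33, 18)), -1) = Pow(Add(Rational(-203, 640), -15), -1) = Pow(Rational(-9803, 640), -1) = Rational(-640, 9803)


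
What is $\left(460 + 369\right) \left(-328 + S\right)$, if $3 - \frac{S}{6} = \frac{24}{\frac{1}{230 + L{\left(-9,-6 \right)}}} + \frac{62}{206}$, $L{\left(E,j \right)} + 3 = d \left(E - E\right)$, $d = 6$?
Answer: $- \frac{2817754420}{103} \approx -2.7357 \cdot 10^{7}$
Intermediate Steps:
$L{\left(E,j \right)} = -3$ ($L{\left(E,j \right)} = -3 + 6 \left(E - E\right) = -3 + 6 \cdot 0 = -3 + 0 = -3$)
$S = - \frac{3365196}{103}$ ($S = 18 - 6 \left(\frac{24}{\frac{1}{230 - 3}} + \frac{62}{206}\right) = 18 - 6 \left(\frac{24}{\frac{1}{227}} + 62 \cdot \frac{1}{206}\right) = 18 - 6 \left(24 \frac{1}{\frac{1}{227}} + \frac{31}{103}\right) = 18 - 6 \left(24 \cdot 227 + \frac{31}{103}\right) = 18 - 6 \left(5448 + \frac{31}{103}\right) = 18 - \frac{3367050}{103} = - \frac{3365196}{103} \approx -32672.0$)
$\left(460 + 369\right) \left(-328 + S\right) = \left(460 + 369\right) \left(-328 - \frac{3365196}{103}\right) = 829 \left(- \frac{3398980}{103}\right) = - \frac{2817754420}{103}$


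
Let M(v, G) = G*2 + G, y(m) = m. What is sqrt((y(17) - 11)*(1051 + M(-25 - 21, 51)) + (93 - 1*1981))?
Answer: 2*sqrt(1334) ≈ 73.048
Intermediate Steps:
M(v, G) = 3*G (M(v, G) = 2*G + G = 3*G)
sqrt((y(17) - 11)*(1051 + M(-25 - 21, 51)) + (93 - 1*1981)) = sqrt((17 - 11)*(1051 + 3*51) + (93 - 1*1981)) = sqrt(6*(1051 + 153) + (93 - 1981)) = sqrt(6*1204 - 1888) = sqrt(7224 - 1888) = sqrt(5336) = 2*sqrt(1334)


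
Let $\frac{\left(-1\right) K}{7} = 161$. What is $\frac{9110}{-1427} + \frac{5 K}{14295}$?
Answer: $- \frac{27653719}{4079793} \approx -6.7782$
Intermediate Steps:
$K = -1127$ ($K = \left(-7\right) 161 = -1127$)
$\frac{9110}{-1427} + \frac{5 K}{14295} = \frac{9110}{-1427} + \frac{5 \left(-1127\right)}{14295} = 9110 \left(- \frac{1}{1427}\right) - \frac{1127}{2859} = - \frac{9110}{1427} - \frac{1127}{2859} = - \frac{27653719}{4079793}$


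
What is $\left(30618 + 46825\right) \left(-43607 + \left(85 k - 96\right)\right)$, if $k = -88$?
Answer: $-3963765069$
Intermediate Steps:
$\left(30618 + 46825\right) \left(-43607 + \left(85 k - 96\right)\right) = \left(30618 + 46825\right) \left(-43607 + \left(85 \left(-88\right) - 96\right)\right) = 77443 \left(-43607 - 7576\right) = 77443 \left(-51183\right) = -3963765069$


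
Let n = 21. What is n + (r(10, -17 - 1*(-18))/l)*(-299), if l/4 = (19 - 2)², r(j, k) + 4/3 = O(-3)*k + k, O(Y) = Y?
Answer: 37909/1734 ≈ 21.862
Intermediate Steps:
r(j, k) = -4/3 - 2*k (r(j, k) = -4/3 + (-3*k + k) = -4/3 - 2*k)
l = 1156 (l = 4*(19 - 2)² = 4*17² = 4*289 = 1156)
n + (r(10, -17 - 1*(-18))/l)*(-299) = 21 + ((-4/3 - 2*(-17 - 1*(-18)))/1156)*(-299) = 21 + ((-4/3 - 2*(-17 + 18))*(1/1156))*(-299) = 21 + ((-4/3 - 2*1)*(1/1156))*(-299) = 21 + ((-4/3 - 2)*(1/1156))*(-299) = 21 - 10/3*1/1156*(-299) = 21 - 5/1734*(-299) = 21 + 1495/1734 = 37909/1734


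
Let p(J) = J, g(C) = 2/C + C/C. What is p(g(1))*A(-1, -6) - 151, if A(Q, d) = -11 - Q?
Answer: -181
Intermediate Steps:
g(C) = 1 + 2/C (g(C) = 2/C + 1 = 1 + 2/C)
p(g(1))*A(-1, -6) - 151 = ((2 + 1)/1)*(-11 - 1*(-1)) - 151 = (1*3)*(-11 + 1) - 151 = 3*(-10) - 151 = -30 - 151 = -181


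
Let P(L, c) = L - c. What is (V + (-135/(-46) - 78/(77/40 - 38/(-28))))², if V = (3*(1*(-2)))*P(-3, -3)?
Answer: 775412330625/1787091076 ≈ 433.90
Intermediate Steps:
V = 0 (V = (3*(1*(-2)))*(-3 - 1*(-3)) = (3*(-2))*(-3 + 3) = -6*0 = 0)
(V + (-135/(-46) - 78/(77/40 - 38/(-28))))² = (0 + (-135/(-46) - 78/(77/40 - 38/(-28))))² = (0 + (-135*(-1/46) - 78/(77*(1/40) - 38*(-1/28))))² = (0 + (135/46 - 78/(77/40 + 19/14)))² = (0 + (135/46 - 78/919/280))² = (0 + (135/46 - 78*280/919))² = (0 + (135/46 - 21840/919))² = (0 - 880575/42274)² = (-880575/42274)² = 775412330625/1787091076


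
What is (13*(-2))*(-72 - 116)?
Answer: 4888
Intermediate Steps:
(13*(-2))*(-72 - 116) = -26*(-188) = 4888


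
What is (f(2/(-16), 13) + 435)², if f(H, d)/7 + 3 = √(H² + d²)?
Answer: 11499377/64 + 1449*√10817/2 ≈ 2.5503e+5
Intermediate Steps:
f(H, d) = -21 + 7*√(H² + d²)
(f(2/(-16), 13) + 435)² = ((-21 + 7*√((2/(-16))² + 13²)) + 435)² = ((-21 + 7*√((2*(-1/16))² + 169)) + 435)² = ((-21 + 7*√((-⅛)² + 169)) + 435)² = ((-21 + 7*√(1/64 + 169)) + 435)² = ((-21 + 7*√(10817/64)) + 435)² = ((-21 + 7*(√10817/8)) + 435)² = ((-21 + 7*√10817/8) + 435)² = (414 + 7*√10817/8)²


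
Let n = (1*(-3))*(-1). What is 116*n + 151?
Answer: 499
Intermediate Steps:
n = 3 (n = -3*(-1) = 3)
116*n + 151 = 116*3 + 151 = 348 + 151 = 499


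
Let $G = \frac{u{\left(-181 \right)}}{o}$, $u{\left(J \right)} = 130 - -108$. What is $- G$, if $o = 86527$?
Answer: $- \frac{34}{12361} \approx -0.0027506$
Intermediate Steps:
$u{\left(J \right)} = 238$ ($u{\left(J \right)} = 130 + 108 = 238$)
$G = \frac{34}{12361}$ ($G = \frac{238}{86527} = 238 \cdot \frac{1}{86527} = \frac{34}{12361} \approx 0.0027506$)
$- G = \left(-1\right) \frac{34}{12361} = - \frac{34}{12361}$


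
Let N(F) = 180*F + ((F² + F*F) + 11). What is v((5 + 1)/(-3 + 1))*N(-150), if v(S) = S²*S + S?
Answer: -540330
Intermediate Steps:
v(S) = S + S³ (v(S) = S³ + S = S + S³)
N(F) = 11 + 2*F² + 180*F (N(F) = 180*F + ((F² + F²) + 11) = 180*F + (2*F² + 11) = 180*F + (11 + 2*F²) = 11 + 2*F² + 180*F)
v((5 + 1)/(-3 + 1))*N(-150) = ((5 + 1)/(-3 + 1) + ((5 + 1)/(-3 + 1))³)*(11 + 2*(-150)² + 180*(-150)) = (6/(-2) + (6/(-2))³)*(11 + 2*22500 - 27000) = (6*(-½) + (6*(-½))³)*(11 + 45000 - 27000) = (-3 + (-3)³)*18011 = (-3 - 27)*18011 = -30*18011 = -540330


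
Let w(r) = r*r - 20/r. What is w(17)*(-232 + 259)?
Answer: 132111/17 ≈ 7771.2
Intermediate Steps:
w(r) = r² - 20/r
w(17)*(-232 + 259) = ((-20 + 17³)/17)*(-232 + 259) = ((-20 + 4913)/17)*27 = ((1/17)*4893)*27 = (4893/17)*27 = 132111/17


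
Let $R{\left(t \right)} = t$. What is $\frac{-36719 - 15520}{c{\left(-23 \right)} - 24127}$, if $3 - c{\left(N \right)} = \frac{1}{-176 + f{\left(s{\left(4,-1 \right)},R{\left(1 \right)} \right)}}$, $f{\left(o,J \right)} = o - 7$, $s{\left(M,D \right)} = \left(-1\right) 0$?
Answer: $\frac{9559737}{4414691} \approx 2.1654$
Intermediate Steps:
$s{\left(M,D \right)} = 0$
$f{\left(o,J \right)} = -7 + o$ ($f{\left(o,J \right)} = o - 7 = -7 + o$)
$c{\left(N \right)} = \frac{550}{183}$ ($c{\left(N \right)} = 3 - \frac{1}{-176 + \left(-7 + 0\right)} = 3 - \frac{1}{-176 - 7} = 3 - \frac{1}{-183} = 3 - - \frac{1}{183} = 3 + \frac{1}{183} = \frac{550}{183}$)
$\frac{-36719 - 15520}{c{\left(-23 \right)} - 24127} = \frac{-36719 - 15520}{\frac{550}{183} - 24127} = - \frac{52239}{\frac{550}{183} - 24127} = - \frac{52239}{- \frac{4414691}{183}} = \left(-52239\right) \left(- \frac{183}{4414691}\right) = \frac{9559737}{4414691}$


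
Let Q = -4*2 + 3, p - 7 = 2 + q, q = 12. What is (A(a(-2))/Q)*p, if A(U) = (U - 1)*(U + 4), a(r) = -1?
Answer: 126/5 ≈ 25.200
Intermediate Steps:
A(U) = (-1 + U)*(4 + U)
p = 21 (p = 7 + (2 + 12) = 7 + 14 = 21)
Q = -5 (Q = -8 + 3 = -5)
(A(a(-2))/Q)*p = ((-4 + (-1)**2 + 3*(-1))/(-5))*21 = ((-4 + 1 - 3)*(-1/5))*21 = -6*(-1/5)*21 = (6/5)*21 = 126/5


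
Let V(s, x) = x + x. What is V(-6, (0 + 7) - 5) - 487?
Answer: -483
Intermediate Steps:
V(s, x) = 2*x
V(-6, (0 + 7) - 5) - 487 = 2*((0 + 7) - 5) - 487 = 2*(7 - 5) - 487 = 2*2 - 487 = 4 - 487 = -483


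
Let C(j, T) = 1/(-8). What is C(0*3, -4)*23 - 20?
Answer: -183/8 ≈ -22.875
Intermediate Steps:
C(j, T) = -1/8
C(0*3, -4)*23 - 20 = -1/8*23 - 20 = -23/8 - 20 = -183/8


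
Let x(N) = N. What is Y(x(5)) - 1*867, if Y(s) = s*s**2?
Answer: -742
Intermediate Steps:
Y(s) = s**3
Y(x(5)) - 1*867 = 5**3 - 1*867 = 125 - 867 = -742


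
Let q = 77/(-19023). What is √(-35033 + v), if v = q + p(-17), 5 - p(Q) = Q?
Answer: I*√12669590599590/19023 ≈ 187.11*I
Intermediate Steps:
p(Q) = 5 - Q
q = -77/19023 (q = 77*(-1/19023) = -77/19023 ≈ -0.0040477)
v = 418429/19023 (v = -77/19023 + (5 - 1*(-17)) = -77/19023 + (5 + 17) = -77/19023 + 22 = 418429/19023 ≈ 21.996)
√(-35033 + v) = √(-35033 + 418429/19023) = √(-666014330/19023) = I*√12669590599590/19023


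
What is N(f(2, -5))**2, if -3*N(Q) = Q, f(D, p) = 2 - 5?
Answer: 1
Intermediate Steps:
f(D, p) = -3
N(Q) = -Q/3
N(f(2, -5))**2 = (-1/3*(-3))**2 = 1**2 = 1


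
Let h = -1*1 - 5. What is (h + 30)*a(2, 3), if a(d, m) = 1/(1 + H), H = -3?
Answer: -12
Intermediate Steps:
a(d, m) = -½ (a(d, m) = 1/(1 - 3) = 1/(-2) = -½)
h = -6 (h = -1 - 5 = -6)
(h + 30)*a(2, 3) = (-6 + 30)*(-½) = 24*(-½) = -12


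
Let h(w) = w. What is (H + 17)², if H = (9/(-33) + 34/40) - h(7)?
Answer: 5414929/48400 ≈ 111.88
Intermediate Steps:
H = -1413/220 (H = (9/(-33) + 34/40) - 1*7 = (9*(-1/33) + 34*(1/40)) - 7 = (-3/11 + 17/20) - 7 = 127/220 - 7 = -1413/220 ≈ -6.4227)
(H + 17)² = (-1413/220 + 17)² = (2327/220)² = 5414929/48400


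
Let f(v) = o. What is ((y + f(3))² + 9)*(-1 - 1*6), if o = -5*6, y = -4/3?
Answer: -62419/9 ≈ -6935.4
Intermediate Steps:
y = -4/3 (y = -4*⅓ = -4/3 ≈ -1.3333)
o = -30
f(v) = -30
((y + f(3))² + 9)*(-1 - 1*6) = ((-4/3 - 30)² + 9)*(-1 - 1*6) = ((-94/3)² + 9)*(-1 - 6) = (8836/9 + 9)*(-7) = (8917/9)*(-7) = -62419/9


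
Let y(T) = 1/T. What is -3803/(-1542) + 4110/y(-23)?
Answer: -145761457/1542 ≈ -94528.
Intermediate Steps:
-3803/(-1542) + 4110/y(-23) = -3803/(-1542) + 4110/(1/(-23)) = -3803*(-1/1542) + 4110/(-1/23) = 3803/1542 + 4110*(-23) = 3803/1542 - 94530 = -145761457/1542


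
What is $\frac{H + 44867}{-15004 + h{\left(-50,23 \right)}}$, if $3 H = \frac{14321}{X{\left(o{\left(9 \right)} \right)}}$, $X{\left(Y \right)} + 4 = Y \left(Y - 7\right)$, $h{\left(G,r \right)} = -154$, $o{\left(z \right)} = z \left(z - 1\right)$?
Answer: $- \frac{629408597}{212636424} \approx -2.96$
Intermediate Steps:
$o{\left(z \right)} = z \left(-1 + z\right)$
$X{\left(Y \right)} = -4 + Y \left(-7 + Y\right)$ ($X{\left(Y \right)} = -4 + Y \left(Y - 7\right) = -4 + Y \left(-7 + Y\right)$)
$H = \frac{14321}{14028}$ ($H = \frac{14321 \frac{1}{-4 + \left(9 \left(-1 + 9\right)\right)^{2} - 7 \cdot 9 \left(-1 + 9\right)}}{3} = \frac{14321 \frac{1}{-4 + \left(9 \cdot 8\right)^{2} - 7 \cdot 9 \cdot 8}}{3} = \frac{14321 \frac{1}{-4 + 72^{2} - 504}}{3} = \frac{14321 \frac{1}{-4 + 5184 - 504}}{3} = \frac{14321 \cdot \frac{1}{4676}}{3} = \frac{1}{3} \cdot \frac{14321}{4676} = \frac{14321}{14028} \approx 1.0209$)
$\frac{H + 44867}{-15004 + h{\left(-50,23 \right)}} = \frac{\frac{14321}{14028} + 44867}{-15004 - 154} = \frac{629408597}{14028 \left(-15158\right)} = \frac{629408597}{14028} \left(- \frac{1}{15158}\right) = - \frac{629408597}{212636424}$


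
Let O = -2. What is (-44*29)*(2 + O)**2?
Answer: 0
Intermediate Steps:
(-44*29)*(2 + O)**2 = (-44*29)*(2 - 2)**2 = -1276*0**2 = -1276*0 = 0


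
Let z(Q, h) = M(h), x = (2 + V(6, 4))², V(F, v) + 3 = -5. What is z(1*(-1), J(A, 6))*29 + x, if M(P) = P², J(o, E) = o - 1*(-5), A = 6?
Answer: 3545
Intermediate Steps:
J(o, E) = 5 + o (J(o, E) = o + 5 = 5 + o)
V(F, v) = -8 (V(F, v) = -3 - 5 = -8)
x = 36 (x = (2 - 8)² = (-6)² = 36)
z(Q, h) = h²
z(1*(-1), J(A, 6))*29 + x = (5 + 6)²*29 + 36 = 11²*29 + 36 = 121*29 + 36 = 3509 + 36 = 3545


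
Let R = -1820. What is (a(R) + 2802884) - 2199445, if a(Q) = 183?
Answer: 603622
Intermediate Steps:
(a(R) + 2802884) - 2199445 = (183 + 2802884) - 2199445 = 2803067 - 2199445 = 603622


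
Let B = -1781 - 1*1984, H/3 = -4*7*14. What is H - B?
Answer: 2589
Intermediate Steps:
H = -1176 (H = 3*(-4*7*14) = 3*(-28*14) = 3*(-392) = -1176)
B = -3765 (B = -1781 - 1984 = -3765)
H - B = -1176 - 1*(-3765) = -1176 + 3765 = 2589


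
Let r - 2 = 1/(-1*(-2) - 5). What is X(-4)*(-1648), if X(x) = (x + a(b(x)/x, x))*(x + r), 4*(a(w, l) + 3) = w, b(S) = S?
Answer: -25956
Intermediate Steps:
a(w, l) = -3 + w/4
r = 5/3 (r = 2 + 1/(-1*(-2) - 5) = 2 + 1/(2 - 5) = 2 + 1/(-3) = 2 - ⅓ = 5/3 ≈ 1.6667)
X(x) = (-11/4 + x)*(5/3 + x) (X(x) = (x + (-3 + (x/x)/4))*(x + 5/3) = (x + (-3 + (¼)*1))*(5/3 + x) = (x + (-3 + ¼))*(5/3 + x) = (x - 11/4)*(5/3 + x) = (-11/4 + x)*(5/3 + x))
X(-4)*(-1648) = (-55/12 + (-4)² - 13/12*(-4))*(-1648) = (-55/12 + 16 + 13/3)*(-1648) = (63/4)*(-1648) = -25956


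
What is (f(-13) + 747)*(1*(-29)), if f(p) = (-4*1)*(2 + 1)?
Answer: -21315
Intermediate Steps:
f(p) = -12 (f(p) = -4*3 = -12)
(f(-13) + 747)*(1*(-29)) = (-12 + 747)*(1*(-29)) = 735*(-29) = -21315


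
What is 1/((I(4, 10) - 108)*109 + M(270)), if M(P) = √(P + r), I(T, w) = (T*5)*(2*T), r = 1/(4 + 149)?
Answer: 7956/45094229 - 3*√702287/4915270961 ≈ 0.00017592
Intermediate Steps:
r = 1/153 ≈ 0.0065359
I(T, w) = 10*T² (I(T, w) = (5*T)*(2*T) = 10*T²)
M(P) = √(1/153 + P) (M(P) = √(P + 1/153) = √(1/153 + P))
1/((I(4, 10) - 108)*109 + M(270)) = 1/((10*4² - 108)*109 + √(17 + 2601*270)/51) = 1/((10*16 - 108)*109 + √(17 + 702270)/51) = 1/((160 - 108)*109 + √702287/51) = 1/(52*109 + √702287/51) = 1/(5668 + √702287/51)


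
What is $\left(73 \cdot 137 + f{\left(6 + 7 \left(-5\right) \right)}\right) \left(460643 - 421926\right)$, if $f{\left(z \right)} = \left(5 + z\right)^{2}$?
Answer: $409509709$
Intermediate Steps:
$\left(73 \cdot 137 + f{\left(6 + 7 \left(-5\right) \right)}\right) \left(460643 - 421926\right) = \left(73 \cdot 137 + \left(5 + \left(6 + 7 \left(-5\right)\right)\right)^{2}\right) \left(460643 - 421926\right) = \left(10001 + \left(5 + \left(6 - 35\right)\right)^{2}\right) 38717 = \left(10001 + \left(5 - 29\right)^{2}\right) 38717 = \left(10001 + \left(-24\right)^{2}\right) 38717 = \left(10001 + 576\right) 38717 = 10577 \cdot 38717 = 409509709$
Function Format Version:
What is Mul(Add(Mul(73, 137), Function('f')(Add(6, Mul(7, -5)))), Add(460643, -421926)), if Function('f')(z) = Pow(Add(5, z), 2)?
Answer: 409509709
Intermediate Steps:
Mul(Add(Mul(73, 137), Function('f')(Add(6, Mul(7, -5)))), Add(460643, -421926)) = Mul(Add(Mul(73, 137), Pow(Add(5, Add(6, Mul(7, -5))), 2)), Add(460643, -421926)) = Mul(Add(10001, Pow(Add(5, Add(6, -35)), 2)), 38717) = Mul(Add(10001, Pow(Add(5, -29), 2)), 38717) = Mul(Add(10001, Pow(-24, 2)), 38717) = Mul(Add(10001, 576), 38717) = Mul(10577, 38717) = 409509709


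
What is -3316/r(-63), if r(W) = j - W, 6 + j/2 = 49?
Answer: -3316/149 ≈ -22.255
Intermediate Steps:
j = 86 (j = -12 + 2*49 = -12 + 98 = 86)
r(W) = 86 - W
-3316/r(-63) = -3316/(86 - 1*(-63)) = -3316/(86 + 63) = -3316/149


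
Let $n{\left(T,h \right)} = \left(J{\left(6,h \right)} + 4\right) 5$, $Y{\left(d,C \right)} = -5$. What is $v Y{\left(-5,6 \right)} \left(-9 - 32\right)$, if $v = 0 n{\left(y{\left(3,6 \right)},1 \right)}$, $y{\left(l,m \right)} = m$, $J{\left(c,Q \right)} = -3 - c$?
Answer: $0$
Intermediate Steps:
$n{\left(T,h \right)} = -25$ ($n{\left(T,h \right)} = \left(\left(-3 - 6\right) + 4\right) 5 = \left(-9 + 4\right) 5 = \left(-5\right) 5 = -25$)
$v = 0$ ($v = 0 \left(-25\right) = 0$)
$v Y{\left(-5,6 \right)} \left(-9 - 32\right) = 0 \left(-5\right) \left(-9 - 32\right) = 0 \left(-41\right) = 0$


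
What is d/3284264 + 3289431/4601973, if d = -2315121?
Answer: 49745160017/5038031417624 ≈ 0.0098739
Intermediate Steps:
d/3284264 + 3289431/4601973 = -2315121/3284264 + 3289431/4601973 = -2315121*1/3284264 + 3289431*(1/4601973) = -2315121/3284264 + 1096477/1533991 = 49745160017/5038031417624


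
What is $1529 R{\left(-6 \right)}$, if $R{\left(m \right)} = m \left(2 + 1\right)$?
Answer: $-27522$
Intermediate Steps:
$R{\left(m \right)} = 3 m$ ($R{\left(m \right)} = m 3 = 3 m$)
$1529 R{\left(-6 \right)} = 1529 \cdot 3 \left(-6\right) = 1529 \left(-18\right) = -27522$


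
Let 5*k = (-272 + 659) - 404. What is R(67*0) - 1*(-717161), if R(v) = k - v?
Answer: 3585788/5 ≈ 7.1716e+5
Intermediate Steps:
k = -17/5 (k = ((-272 + 659) - 404)/5 = (387 - 404)/5 = (⅕)*(-17) = -17/5 ≈ -3.4000)
R(v) = -17/5 - v
R(67*0) - 1*(-717161) = (-17/5 - 67*0) - 1*(-717161) = (-17/5 - 1*0) + 717161 = (-17/5 + 0) + 717161 = -17/5 + 717161 = 3585788/5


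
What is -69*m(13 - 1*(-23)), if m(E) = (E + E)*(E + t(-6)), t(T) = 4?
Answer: -198720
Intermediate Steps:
m(E) = 2*E*(4 + E) (m(E) = (E + E)*(E + 4) = (2*E)*(4 + E) = 2*E*(4 + E))
-69*m(13 - 1*(-23)) = -138*(13 - 1*(-23))*(4 + (13 - 1*(-23))) = -138*(13 + 23)*(4 + (13 + 23)) = -138*36*(4 + 36) = -138*36*40 = -69*2880 = -198720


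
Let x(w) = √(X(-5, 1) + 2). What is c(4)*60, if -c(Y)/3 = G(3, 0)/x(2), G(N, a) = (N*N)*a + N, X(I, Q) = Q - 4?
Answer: 540*I ≈ 540.0*I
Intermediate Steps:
X(I, Q) = -4 + Q
G(N, a) = N + a*N² (G(N, a) = N²*a + N = a*N² + N = N + a*N²)
x(w) = I (x(w) = √((-4 + 1) + 2) = √(-3 + 2) = √(-1) = I)
c(Y) = 9*I (c(Y) = -3*3*(1 + 3*0)/I = -3*3*(1 + 0)*(-I) = -3*3*1*(-I) = -9*(-I) = -(-9)*I = 9*I)
c(4)*60 = (9*I)*60 = 540*I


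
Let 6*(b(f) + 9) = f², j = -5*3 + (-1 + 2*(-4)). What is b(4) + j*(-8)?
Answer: 557/3 ≈ 185.67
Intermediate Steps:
j = -24 (j = -15 + (-1 - 8) = -15 - 9 = -24)
b(f) = -9 + f²/6
b(4) + j*(-8) = (-9 + (⅙)*4²) - 24*(-8) = (-9 + (⅙)*16) + 192 = (-9 + 8/3) + 192 = -19/3 + 192 = 557/3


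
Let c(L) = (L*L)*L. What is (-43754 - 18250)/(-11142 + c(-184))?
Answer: 31002/3120323 ≈ 0.0099355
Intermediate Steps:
c(L) = L**3 (c(L) = L**2*L = L**3)
(-43754 - 18250)/(-11142 + c(-184)) = (-43754 - 18250)/(-11142 + (-184)**3) = -62004/(-11142 - 6229504) = -62004/(-6240646) = -62004*(-1/6240646) = 31002/3120323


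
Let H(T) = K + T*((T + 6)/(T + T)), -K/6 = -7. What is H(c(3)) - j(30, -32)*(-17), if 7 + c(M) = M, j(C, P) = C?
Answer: 553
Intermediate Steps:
K = 42 (K = -6*(-7) = 42)
c(M) = -7 + M
H(T) = 45 + T/2 (H(T) = 42 + T*((T + 6)/(T + T)) = 42 + T*((6 + T)/((2*T))) = 42 + T*((6 + T)*(1/(2*T))) = 42 + T*((6 + T)/(2*T)) = 42 + (3 + T/2) = 45 + T/2)
H(c(3)) - j(30, -32)*(-17) = (45 + (-7 + 3)/2) - 30*(-17) = (45 + (1/2)*(-4)) - 1*(-510) = (45 - 2) + 510 = 43 + 510 = 553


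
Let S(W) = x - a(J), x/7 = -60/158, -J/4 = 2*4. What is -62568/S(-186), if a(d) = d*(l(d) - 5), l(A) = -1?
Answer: 74892/233 ≈ 321.42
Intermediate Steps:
J = -32 (J = -8*4 = -4*8 = -32)
a(d) = -6*d (a(d) = d*(-1 - 5) = d*(-6) = -6*d)
x = -210/79 (x = 7*(-60/158) = 7*(-60*1/158) = 7*(-30/79) = -210/79 ≈ -2.6582)
S(W) = -15378/79 (S(W) = -210/79 - (-6)*(-32) = -210/79 - 1*192 = -210/79 - 192 = -15378/79)
-62568/S(-186) = -62568/(-15378/79) = -62568*(-79/15378) = 74892/233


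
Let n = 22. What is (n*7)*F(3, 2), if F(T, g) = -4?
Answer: -616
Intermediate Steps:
(n*7)*F(3, 2) = (22*7)*(-4) = 154*(-4) = -616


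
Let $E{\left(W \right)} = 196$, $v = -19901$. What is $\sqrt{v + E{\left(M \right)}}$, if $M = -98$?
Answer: $i \sqrt{19705} \approx 140.37 i$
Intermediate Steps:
$\sqrt{v + E{\left(M \right)}} = \sqrt{-19901 + 196} = \sqrt{-19705} = i \sqrt{19705}$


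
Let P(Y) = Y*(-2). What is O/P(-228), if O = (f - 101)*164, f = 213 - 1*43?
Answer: 943/38 ≈ 24.816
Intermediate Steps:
P(Y) = -2*Y
f = 170 (f = 213 - 43 = 170)
O = 11316 (O = (170 - 101)*164 = 69*164 = 11316)
O/P(-228) = 11316/((-2*(-228))) = 11316/456 = 11316*(1/456) = 943/38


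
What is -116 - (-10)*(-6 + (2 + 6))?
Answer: -96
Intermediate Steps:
-116 - (-10)*(-6 + (2 + 6)) = -116 - (-10)*(-6 + 8) = -116 - (-10)*2 = -116 - 1*(-20) = -116 + 20 = -96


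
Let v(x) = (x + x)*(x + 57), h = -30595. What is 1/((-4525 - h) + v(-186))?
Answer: 1/74058 ≈ 1.3503e-5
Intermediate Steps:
v(x) = 2*x*(57 + x) (v(x) = (2*x)*(57 + x) = 2*x*(57 + x))
1/((-4525 - h) + v(-186)) = 1/((-4525 - 1*(-30595)) + 2*(-186)*(57 - 186)) = 1/((-4525 + 30595) + 2*(-186)*(-129)) = 1/(26070 + 47988) = 1/74058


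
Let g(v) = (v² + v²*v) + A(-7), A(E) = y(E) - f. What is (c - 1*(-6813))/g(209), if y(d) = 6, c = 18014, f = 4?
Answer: 24827/9173012 ≈ 0.0027065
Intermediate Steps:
A(E) = 2 (A(E) = 6 - 1*4 = 6 - 4 = 2)
g(v) = 2 + v² + v³ (g(v) = (v² + v²*v) + 2 = (v² + v³) + 2 = 2 + v² + v³)
(c - 1*(-6813))/g(209) = (18014 - 1*(-6813))/(2 + 209² + 209³) = (18014 + 6813)/(2 + 43681 + 9129329) = 24827/9173012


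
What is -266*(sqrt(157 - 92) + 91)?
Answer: -24206 - 266*sqrt(65) ≈ -26351.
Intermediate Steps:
-266*(sqrt(157 - 92) + 91) = -266*(sqrt(65) + 91) = -266*(91 + sqrt(65)) = -24206 - 266*sqrt(65)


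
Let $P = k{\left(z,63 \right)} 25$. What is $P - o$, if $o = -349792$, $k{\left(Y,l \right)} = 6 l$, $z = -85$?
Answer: $359242$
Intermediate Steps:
$P = 9450$ ($P = 6 \cdot 63 \cdot 25 = 378 \cdot 25 = 9450$)
$P - o = 9450 - -349792 = 9450 + 349792 = 359242$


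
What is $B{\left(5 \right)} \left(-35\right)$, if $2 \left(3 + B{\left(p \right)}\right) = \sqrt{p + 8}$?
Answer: $105 - \frac{35 \sqrt{13}}{2} \approx 41.903$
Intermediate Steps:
$B{\left(p \right)} = -3 + \frac{\sqrt{8 + p}}{2}$ ($B{\left(p \right)} = -3 + \frac{\sqrt{p + 8}}{2} = -3 + \frac{\sqrt{8 + p}}{2}$)
$B{\left(5 \right)} \left(-35\right) = \left(-3 + \frac{\sqrt{8 + 5}}{2}\right) \left(-35\right) = \left(-3 + \frac{\sqrt{13}}{2}\right) \left(-35\right) = 105 - \frac{35 \sqrt{13}}{2}$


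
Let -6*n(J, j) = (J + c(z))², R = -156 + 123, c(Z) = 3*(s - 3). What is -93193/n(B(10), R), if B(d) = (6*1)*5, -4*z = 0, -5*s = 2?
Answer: 4659650/3267 ≈ 1426.3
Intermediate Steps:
s = -⅖ (s = -⅕*2 = -⅖ ≈ -0.40000)
z = 0 (z = -¼*0 = 0)
B(d) = 30 (B(d) = 6*5 = 30)
c(Z) = -51/5 (c(Z) = 3*(-⅖ - 3) = 3*(-17/5) = -51/5)
R = -33
n(J, j) = -(-51/5 + J)²/6 (n(J, j) = -(J - 51/5)²/6 = -(-51/5 + J)²/6)
-93193/n(B(10), R) = -93193*(-150/(-51 + 5*30)²) = -93193*(-150/(-51 + 150)²) = -93193/((-1/150*99²)) = -93193/((-1/150*9801)) = -93193/(-3267/50) = -93193*(-50/3267) = 4659650/3267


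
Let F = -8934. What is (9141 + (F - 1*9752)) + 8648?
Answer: -897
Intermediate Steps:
(9141 + (F - 1*9752)) + 8648 = (9141 + (-8934 - 1*9752)) + 8648 = (9141 + (-8934 - 9752)) + 8648 = (9141 - 18686) + 8648 = -9545 + 8648 = -897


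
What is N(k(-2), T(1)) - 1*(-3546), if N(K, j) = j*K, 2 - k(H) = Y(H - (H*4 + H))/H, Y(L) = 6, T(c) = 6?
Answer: 3576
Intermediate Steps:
k(H) = 2 - 6/H
N(K, j) = K*j
N(k(-2), T(1)) - 1*(-3546) = (2 - 6/(-2))*6 - 1*(-3546) = (2 - 6*(-½))*6 + 3546 = (2 + 3)*6 + 3546 = 5*6 + 3546 = 30 + 3546 = 3576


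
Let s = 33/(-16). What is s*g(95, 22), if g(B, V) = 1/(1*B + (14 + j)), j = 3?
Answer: -33/1792 ≈ -0.018415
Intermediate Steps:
s = -33/16 (s = 33*(-1/16) = -33/16 ≈ -2.0625)
g(B, V) = 1/(17 + B) (g(B, V) = 1/(1*B + (14 + 3)) = 1/(B + 17) = 1/(17 + B))
s*g(95, 22) = -33/(16*(17 + 95)) = -33/16/112 = -33/16*1/112 = -33/1792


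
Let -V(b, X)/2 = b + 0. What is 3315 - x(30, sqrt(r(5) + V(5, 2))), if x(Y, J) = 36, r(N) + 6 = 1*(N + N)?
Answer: 3279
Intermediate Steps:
r(N) = -6 + 2*N (r(N) = -6 + 1*(N + N) = -6 + 1*(2*N) = -6 + 2*N)
V(b, X) = -2*b (V(b, X) = -2*(b + 0) = -2*b)
3315 - x(30, sqrt(r(5) + V(5, 2))) = 3315 - 1*36 = 3315 - 36 = 3279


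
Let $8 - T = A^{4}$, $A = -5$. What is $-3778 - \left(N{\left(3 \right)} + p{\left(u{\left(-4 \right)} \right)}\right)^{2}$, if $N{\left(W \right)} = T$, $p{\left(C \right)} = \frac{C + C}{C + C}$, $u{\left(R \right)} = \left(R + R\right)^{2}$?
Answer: $-383234$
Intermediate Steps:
$u{\left(R \right)} = 4 R^{2}$ ($u{\left(R \right)} = \left(2 R\right)^{2} = 4 R^{2}$)
$p{\left(C \right)} = 1$ ($p{\left(C \right)} = \frac{2 C}{2 C} = 2 C \frac{1}{2 C} = 1$)
$T = -617$ ($T = 8 - \left(-5\right)^{4} = 8 - 625 = -617$)
$N{\left(W \right)} = -617$
$-3778 - \left(N{\left(3 \right)} + p{\left(u{\left(-4 \right)} \right)}\right)^{2} = -3778 - \left(-617 + 1\right)^{2} = -3778 - \left(-616\right)^{2} = -3778 - 379456 = -383234$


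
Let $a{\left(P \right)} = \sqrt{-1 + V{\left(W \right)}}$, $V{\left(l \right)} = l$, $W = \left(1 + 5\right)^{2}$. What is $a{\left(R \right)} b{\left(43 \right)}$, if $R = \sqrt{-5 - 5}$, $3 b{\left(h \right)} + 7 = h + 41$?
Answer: $\frac{77 \sqrt{35}}{3} \approx 151.85$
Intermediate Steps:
$b{\left(h \right)} = \frac{34}{3} + \frac{h}{3}$ ($b{\left(h \right)} = - \frac{7}{3} + \frac{h + 41}{3} = - \frac{7}{3} + \frac{41 + h}{3} = - \frac{7}{3} + \left(\frac{41}{3} + \frac{h}{3}\right) = \frac{34}{3} + \frac{h}{3}$)
$W = 36$ ($W = 6^{2} = 36$)
$R = i \sqrt{10}$ ($R = \sqrt{-10} = i \sqrt{10} \approx 3.1623 i$)
$a{\left(P \right)} = \sqrt{35}$ ($a{\left(P \right)} = \sqrt{-1 + 36} = \sqrt{35}$)
$a{\left(R \right)} b{\left(43 \right)} = \sqrt{35} \left(\frac{34}{3} + \frac{1}{3} \cdot 43\right) = \sqrt{35} \left(\frac{34}{3} + \frac{43}{3}\right) = \sqrt{35} \cdot \frac{77}{3} = \frac{77 \sqrt{35}}{3}$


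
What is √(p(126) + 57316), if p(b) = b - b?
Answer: 2*√14329 ≈ 239.41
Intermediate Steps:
p(b) = 0
√(p(126) + 57316) = √(0 + 57316) = √57316 = 2*√14329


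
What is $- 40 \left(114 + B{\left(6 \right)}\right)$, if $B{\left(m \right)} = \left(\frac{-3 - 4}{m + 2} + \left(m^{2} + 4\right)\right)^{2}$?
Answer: $- \frac{526325}{8} \approx -65791.0$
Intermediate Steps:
$B{\left(m \right)} = \left(4 + m^{2} - \frac{7}{2 + m}\right)^{2}$ ($B{\left(m \right)} = \left(- \frac{7}{2 + m} + \left(4 + m^{2}\right)\right)^{2} = \left(4 + m^{2} - \frac{7}{2 + m}\right)^{2}$)
$- 40 \left(114 + B{\left(6 \right)}\right) = - 40 \left(114 + \frac{\left(1 + 6^{3} + 2 \cdot 6^{2} + 4 \cdot 6\right)^{2}}{\left(2 + 6\right)^{2}}\right) = - 40 \left(114 + \frac{\left(1 + 216 + 2 \cdot 36 + 24\right)^{2}}{64}\right) = - 40 \left(114 + \frac{\left(1 + 216 + 72 + 24\right)^{2}}{64}\right) = - 40 \left(114 + \frac{313^{2}}{64}\right) = - 40 \left(114 + \frac{1}{64} \cdot 97969\right) = - 40 \left(114 + \frac{97969}{64}\right) = \left(-40\right) \frac{105265}{64} = - \frac{526325}{8}$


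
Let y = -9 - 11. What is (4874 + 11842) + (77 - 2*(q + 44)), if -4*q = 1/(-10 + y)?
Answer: 1002299/60 ≈ 16705.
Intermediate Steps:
y = -20
q = 1/120 (q = -1/(4*(-10 - 20)) = -¼/(-30) = -¼*(-1/30) = 1/120 ≈ 0.0083333)
(4874 + 11842) + (77 - 2*(q + 44)) = (4874 + 11842) + (77 - 2*(1/120 + 44)) = 16716 + (77 - 2*5281/120) = 16716 + (77 - 5281/60) = 16716 - 661/60 = 1002299/60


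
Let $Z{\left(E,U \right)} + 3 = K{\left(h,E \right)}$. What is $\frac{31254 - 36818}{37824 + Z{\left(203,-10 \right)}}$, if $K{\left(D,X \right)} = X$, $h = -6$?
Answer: $- \frac{1391}{9506} \approx -0.14633$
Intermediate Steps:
$Z{\left(E,U \right)} = -3 + E$
$\frac{31254 - 36818}{37824 + Z{\left(203,-10 \right)}} = \frac{31254 - 36818}{37824 + \left(-3 + 203\right)} = - \frac{5564}{37824 + 200} = - \frac{5564}{38024} = \left(-5564\right) \frac{1}{38024} = - \frac{1391}{9506}$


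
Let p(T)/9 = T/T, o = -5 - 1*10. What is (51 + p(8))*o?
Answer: -900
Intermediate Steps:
o = -15 (o = -5 - 10 = -15)
p(T) = 9 (p(T) = 9*(T/T) = 9*1 = 9)
(51 + p(8))*o = (51 + 9)*(-15) = 60*(-15) = -900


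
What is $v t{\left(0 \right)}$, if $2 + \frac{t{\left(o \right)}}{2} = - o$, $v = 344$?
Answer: $-1376$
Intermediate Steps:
$t{\left(o \right)} = -4 - 2 o$ ($t{\left(o \right)} = -4 + 2 \left(- o\right) = -4 - 2 o$)
$v t{\left(0 \right)} = 344 \left(-4 - 0\right) = 344 \left(-4 + 0\right) = 344 \left(-4\right) = -1376$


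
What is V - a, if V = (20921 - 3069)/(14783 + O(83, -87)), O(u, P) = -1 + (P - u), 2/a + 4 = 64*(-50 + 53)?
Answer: 415869/343382 ≈ 1.2111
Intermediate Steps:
a = 1/94 (a = 2/(-4 + 64*(-50 + 53)) = 2/(-4 + 64*3) = 2/(-4 + 192) = 2/188 = 2*(1/188) = 1/94 ≈ 0.010638)
O(u, P) = -1 + P - u
V = 4463/3653 (V = (20921 - 3069)/(14783 + (-1 - 87 - 1*83)) = 17852/(14783 + (-1 - 87 - 83)) = 17852/(14783 - 171) = 17852/14612 = 17852*(1/14612) = 4463/3653 ≈ 1.2217)
V - a = 4463/3653 - 1*1/94 = 4463/3653 - 1/94 = 415869/343382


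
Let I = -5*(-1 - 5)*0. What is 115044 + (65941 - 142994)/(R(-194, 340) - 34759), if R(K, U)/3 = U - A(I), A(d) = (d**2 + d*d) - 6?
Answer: 3879475777/33721 ≈ 1.1505e+5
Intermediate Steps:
I = 0 (I = -5*(-6)*0 = 30*0 = 0)
A(d) = -6 + 2*d**2 (A(d) = (d**2 + d**2) - 6 = 2*d**2 - 6 = -6 + 2*d**2)
R(K, U) = 18 + 3*U (R(K, U) = 3*(U - (-6 + 2*0**2)) = 3*(U - (-6 + 2*0)) = 3*(U - (-6 + 0)) = 3*(U - 1*(-6)) = 3*(U + 6) = 3*(6 + U) = 18 + 3*U)
115044 + (65941 - 142994)/(R(-194, 340) - 34759) = 115044 + (65941 - 142994)/((18 + 3*340) - 34759) = 115044 - 77053/((18 + 1020) - 34759) = 115044 - 77053/(1038 - 34759) = 115044 - 77053/(-33721) = 115044 - 77053*(-1/33721) = 115044 + 77053/33721 = 3879475777/33721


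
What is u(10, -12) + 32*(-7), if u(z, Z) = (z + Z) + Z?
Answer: -238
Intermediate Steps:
u(z, Z) = z + 2*Z (u(z, Z) = (Z + z) + Z = z + 2*Z)
u(10, -12) + 32*(-7) = (10 + 2*(-12)) + 32*(-7) = (10 - 24) - 224 = -14 - 224 = -238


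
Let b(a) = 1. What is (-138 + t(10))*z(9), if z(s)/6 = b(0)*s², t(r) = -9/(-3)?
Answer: -65610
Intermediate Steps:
t(r) = 3 (t(r) = -9*(-⅓) = 3)
z(s) = 6*s² (z(s) = 6*(1*s²) = 6*s²)
(-138 + t(10))*z(9) = (-138 + 3)*(6*9²) = -810*81 = -135*486 = -65610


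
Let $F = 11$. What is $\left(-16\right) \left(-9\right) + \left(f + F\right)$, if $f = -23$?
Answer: $132$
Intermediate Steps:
$\left(-16\right) \left(-9\right) + \left(f + F\right) = \left(-16\right) \left(-9\right) + \left(-23 + 11\right) = 144 - 12 = 132$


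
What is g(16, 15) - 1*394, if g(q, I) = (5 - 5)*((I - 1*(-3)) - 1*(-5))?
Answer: -394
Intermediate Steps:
g(q, I) = 0 (g(q, I) = 0*((I + 3) + 5) = 0*((3 + I) + 5) = 0*(8 + I) = 0)
g(16, 15) - 1*394 = 0 - 1*394 = 0 - 394 = -394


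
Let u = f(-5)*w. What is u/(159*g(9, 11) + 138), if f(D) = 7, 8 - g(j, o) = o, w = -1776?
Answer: 4144/113 ≈ 36.673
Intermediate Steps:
g(j, o) = 8 - o
u = -12432 (u = 7*(-1776) = -12432)
u/(159*g(9, 11) + 138) = -12432/(159*(8 - 1*11) + 138) = -12432/(159*(8 - 11) + 138) = -12432/(159*(-3) + 138) = -12432/(-477 + 138) = -12432/(-339) = -12432*(-1/339) = 4144/113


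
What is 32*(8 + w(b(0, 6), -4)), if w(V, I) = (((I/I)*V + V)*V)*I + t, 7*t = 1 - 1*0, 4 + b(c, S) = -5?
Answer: -143328/7 ≈ -20475.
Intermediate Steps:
b(c, S) = -9 (b(c, S) = -4 - 5 = -9)
t = 1/7 (t = (1 - 1*0)/7 = (1 + 0)/7 = (1/7)*1 = 1/7 ≈ 0.14286)
w(V, I) = 1/7 + 2*I*V**2 (w(V, I) = (((I/I)*V + V)*V)*I + 1/7 = ((1*V + V)*V)*I + 1/7 = ((V + V)*V)*I + 1/7 = ((2*V)*V)*I + 1/7 = (2*V**2)*I + 1/7 = 2*I*V**2 + 1/7 = 1/7 + 2*I*V**2)
32*(8 + w(b(0, 6), -4)) = 32*(8 + (1/7 + 2*(-4)*(-9)**2)) = 32*(8 + (1/7 + 2*(-4)*81)) = 32*(8 + (1/7 - 648)) = 32*(8 - 4535/7) = 32*(-4479/7) = -143328/7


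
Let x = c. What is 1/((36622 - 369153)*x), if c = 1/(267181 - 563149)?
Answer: 295968/332531 ≈ 0.89005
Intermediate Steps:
c = -1/295968 (c = 1/(-295968) = -1/295968 ≈ -3.3787e-6)
x = -1/295968 ≈ -3.3787e-6
1/((36622 - 369153)*x) = 1/((36622 - 369153)*(-1/295968)) = -295968/(-332531) = -1/332531*(-295968) = 295968/332531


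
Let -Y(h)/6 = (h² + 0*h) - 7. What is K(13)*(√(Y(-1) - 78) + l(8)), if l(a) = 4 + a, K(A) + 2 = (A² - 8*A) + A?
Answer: 912 + 76*I*√42 ≈ 912.0 + 492.54*I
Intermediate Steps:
Y(h) = 42 - 6*h² (Y(h) = -6*((h² + 0*h) - 7) = -6*((h² + 0) - 7) = -6*(h² - 7) = -6*(-7 + h²) = 42 - 6*h²)
K(A) = -2 + A² - 7*A (K(A) = -2 + ((A² - 8*A) + A) = -2 + (A² - 7*A) = -2 + A² - 7*A)
K(13)*(√(Y(-1) - 78) + l(8)) = (-2 + 13² - 7*13)*(√((42 - 6*(-1)²) - 78) + (4 + 8)) = (-2 + 169 - 91)*(√((42 - 6*1) - 78) + 12) = 76*(√((42 - 6) - 78) + 12) = 76*(√(36 - 78) + 12) = 76*(√(-42) + 12) = 76*(I*√42 + 12) = 76*(12 + I*√42) = 912 + 76*I*√42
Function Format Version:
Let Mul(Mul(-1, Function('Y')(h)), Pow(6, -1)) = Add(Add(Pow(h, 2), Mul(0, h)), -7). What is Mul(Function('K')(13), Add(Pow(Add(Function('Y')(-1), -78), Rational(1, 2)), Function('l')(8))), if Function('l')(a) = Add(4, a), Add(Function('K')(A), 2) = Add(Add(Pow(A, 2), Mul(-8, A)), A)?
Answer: Add(912, Mul(76, I, Pow(42, Rational(1, 2)))) ≈ Add(912.00, Mul(492.54, I))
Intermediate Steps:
Function('Y')(h) = Add(42, Mul(-6, Pow(h, 2))) (Function('Y')(h) = Mul(-6, Add(Add(Pow(h, 2), Mul(0, h)), -7)) = Mul(-6, Add(Add(Pow(h, 2), 0), -7)) = Mul(-6, Add(Pow(h, 2), -7)) = Mul(-6, Add(-7, Pow(h, 2))) = Add(42, Mul(-6, Pow(h, 2))))
Function('K')(A) = Add(-2, Pow(A, 2), Mul(-7, A)) (Function('K')(A) = Add(-2, Add(Add(Pow(A, 2), Mul(-8, A)), A)) = Add(-2, Add(Pow(A, 2), Mul(-7, A))) = Add(-2, Pow(A, 2), Mul(-7, A)))
Mul(Function('K')(13), Add(Pow(Add(Function('Y')(-1), -78), Rational(1, 2)), Function('l')(8))) = Mul(Add(-2, Pow(13, 2), Mul(-7, 13)), Add(Pow(Add(Add(42, Mul(-6, Pow(-1, 2))), -78), Rational(1, 2)), Add(4, 8))) = Mul(Add(-2, 169, -91), Add(Pow(Add(Add(42, Mul(-6, 1)), -78), Rational(1, 2)), 12)) = Mul(76, Add(Pow(Add(Add(42, -6), -78), Rational(1, 2)), 12)) = Mul(76, Add(Pow(Add(36, -78), Rational(1, 2)), 12)) = Mul(76, Add(Pow(-42, Rational(1, 2)), 12)) = Mul(76, Add(Mul(I, Pow(42, Rational(1, 2))), 12)) = Mul(76, Add(12, Mul(I, Pow(42, Rational(1, 2))))) = Add(912, Mul(76, I, Pow(42, Rational(1, 2))))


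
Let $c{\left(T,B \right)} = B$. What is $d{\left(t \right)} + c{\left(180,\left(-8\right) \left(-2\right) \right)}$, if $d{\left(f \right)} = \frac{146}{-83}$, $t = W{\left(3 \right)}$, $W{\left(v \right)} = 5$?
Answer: $\frac{1182}{83} \approx 14.241$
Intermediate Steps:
$t = 5$
$d{\left(f \right)} = - \frac{146}{83}$ ($d{\left(f \right)} = 146 \left(- \frac{1}{83}\right) = - \frac{146}{83}$)
$d{\left(t \right)} + c{\left(180,\left(-8\right) \left(-2\right) \right)} = - \frac{146}{83} - -16 = - \frac{146}{83} + 16 = \frac{1182}{83}$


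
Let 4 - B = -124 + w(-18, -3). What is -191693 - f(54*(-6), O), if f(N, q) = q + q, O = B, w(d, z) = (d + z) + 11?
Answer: -191969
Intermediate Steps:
w(d, z) = 11 + d + z
B = 138 (B = 4 - (-124 + (11 - 18 - 3)) = 4 - (-124 - 10) = 4 - 1*(-134) = 4 + 134 = 138)
O = 138
f(N, q) = 2*q
-191693 - f(54*(-6), O) = -191693 - 2*138 = -191693 - 1*276 = -191693 - 276 = -191969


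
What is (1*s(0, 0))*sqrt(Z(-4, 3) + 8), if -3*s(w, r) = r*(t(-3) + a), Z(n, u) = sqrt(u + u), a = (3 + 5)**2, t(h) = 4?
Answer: 0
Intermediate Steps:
a = 64 (a = 8**2 = 64)
Z(n, u) = sqrt(2)*sqrt(u) (Z(n, u) = sqrt(2*u) = sqrt(2)*sqrt(u))
s(w, r) = -68*r/3 (s(w, r) = -r*(4 + 64)/3 = -r*68/3 = -68*r/3)
(1*s(0, 0))*sqrt(Z(-4, 3) + 8) = (1*(-68/3*0))*sqrt(sqrt(2)*sqrt(3) + 8) = (1*0)*sqrt(sqrt(6) + 8) = 0*sqrt(8 + sqrt(6)) = 0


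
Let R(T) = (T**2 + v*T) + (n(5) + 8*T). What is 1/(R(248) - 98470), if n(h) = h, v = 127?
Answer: -1/3481 ≈ -0.00028727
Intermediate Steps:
R(T) = 5 + T**2 + 135*T (R(T) = (T**2 + 127*T) + (5 + 8*T) = 5 + T**2 + 135*T)
1/(R(248) - 98470) = 1/((5 + 248**2 + 135*248) - 98470) = 1/((5 + 61504 + 33480) - 98470) = 1/(94989 - 98470) = 1/(-3481) = -1/3481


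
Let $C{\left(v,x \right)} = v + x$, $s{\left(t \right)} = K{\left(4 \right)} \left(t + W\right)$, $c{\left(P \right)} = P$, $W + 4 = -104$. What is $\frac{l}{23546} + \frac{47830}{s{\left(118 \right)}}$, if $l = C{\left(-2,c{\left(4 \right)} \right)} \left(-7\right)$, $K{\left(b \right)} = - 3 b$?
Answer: $- \frac{56310343}{141276} \approx -398.58$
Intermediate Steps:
$W = -108$ ($W = -4 - 104 = -108$)
$s{\left(t \right)} = 1296 - 12 t$ ($s{\left(t \right)} = \left(-3\right) 4 \left(t - 108\right) = - 12 \left(-108 + t\right) = 1296 - 12 t$)
$l = -14$ ($l = \left(-2 + 4\right) \left(-7\right) = 2 \left(-7\right) = -14$)
$\frac{l}{23546} + \frac{47830}{s{\left(118 \right)}} = - \frac{14}{23546} + \frac{47830}{1296 - 1416} = \left(-14\right) \frac{1}{23546} + \frac{47830}{1296 - 1416} = - \frac{7}{11773} + \frac{47830}{-120} = - \frac{7}{11773} + 47830 \left(- \frac{1}{120}\right) = - \frac{7}{11773} - \frac{4783}{12} = - \frac{56310343}{141276}$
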